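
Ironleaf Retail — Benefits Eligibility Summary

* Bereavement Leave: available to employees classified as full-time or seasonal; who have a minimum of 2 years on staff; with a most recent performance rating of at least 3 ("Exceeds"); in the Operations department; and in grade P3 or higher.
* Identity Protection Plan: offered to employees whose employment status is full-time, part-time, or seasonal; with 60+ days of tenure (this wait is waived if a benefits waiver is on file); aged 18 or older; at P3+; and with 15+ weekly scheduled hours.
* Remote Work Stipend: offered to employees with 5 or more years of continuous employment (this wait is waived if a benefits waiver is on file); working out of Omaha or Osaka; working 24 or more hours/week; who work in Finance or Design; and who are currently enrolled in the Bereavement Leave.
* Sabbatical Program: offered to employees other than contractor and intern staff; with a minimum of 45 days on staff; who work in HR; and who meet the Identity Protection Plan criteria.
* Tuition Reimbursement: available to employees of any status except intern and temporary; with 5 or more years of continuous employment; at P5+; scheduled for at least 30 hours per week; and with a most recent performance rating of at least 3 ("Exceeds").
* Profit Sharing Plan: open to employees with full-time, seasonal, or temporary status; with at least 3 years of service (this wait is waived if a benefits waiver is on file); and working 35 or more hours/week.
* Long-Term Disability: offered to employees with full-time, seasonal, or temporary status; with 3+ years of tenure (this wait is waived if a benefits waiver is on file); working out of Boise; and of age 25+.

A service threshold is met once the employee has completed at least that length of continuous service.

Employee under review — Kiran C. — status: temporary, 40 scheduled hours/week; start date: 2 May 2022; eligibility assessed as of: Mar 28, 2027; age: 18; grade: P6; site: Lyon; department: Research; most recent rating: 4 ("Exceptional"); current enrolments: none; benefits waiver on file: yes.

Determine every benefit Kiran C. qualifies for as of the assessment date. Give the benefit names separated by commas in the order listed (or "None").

Service from 2 May 2022 to Mar 28, 2027: 1791 days.
Bereavement Leave — status temporary ✗ (requires full-time or seasonal) → not eligible.
Identity Protection Plan — status temporary ✗ (requires full-time, part-time, or seasonal) → not eligible.
Remote Work Stipend — benefits waiver on file ✓; site Lyon ✗ (not Omaha or Osaka) → not eligible.
Sabbatical Program — status temporary ✓ (not excluded); service 1791 days ≥ 45 days ✓; dept Research ✗ → not eligible.
Tuition Reimbursement — status temporary ✗ (excluded) → not eligible.
Profit Sharing Plan — status temporary ✓; benefits waiver on file ✓; 40 hrs/wk ≥ 35 ✓ → eligible.
Long-Term Disability — status temporary ✓; benefits waiver on file ✓; site Lyon ✗ (not Boise) → not eligible.

Profit Sharing Plan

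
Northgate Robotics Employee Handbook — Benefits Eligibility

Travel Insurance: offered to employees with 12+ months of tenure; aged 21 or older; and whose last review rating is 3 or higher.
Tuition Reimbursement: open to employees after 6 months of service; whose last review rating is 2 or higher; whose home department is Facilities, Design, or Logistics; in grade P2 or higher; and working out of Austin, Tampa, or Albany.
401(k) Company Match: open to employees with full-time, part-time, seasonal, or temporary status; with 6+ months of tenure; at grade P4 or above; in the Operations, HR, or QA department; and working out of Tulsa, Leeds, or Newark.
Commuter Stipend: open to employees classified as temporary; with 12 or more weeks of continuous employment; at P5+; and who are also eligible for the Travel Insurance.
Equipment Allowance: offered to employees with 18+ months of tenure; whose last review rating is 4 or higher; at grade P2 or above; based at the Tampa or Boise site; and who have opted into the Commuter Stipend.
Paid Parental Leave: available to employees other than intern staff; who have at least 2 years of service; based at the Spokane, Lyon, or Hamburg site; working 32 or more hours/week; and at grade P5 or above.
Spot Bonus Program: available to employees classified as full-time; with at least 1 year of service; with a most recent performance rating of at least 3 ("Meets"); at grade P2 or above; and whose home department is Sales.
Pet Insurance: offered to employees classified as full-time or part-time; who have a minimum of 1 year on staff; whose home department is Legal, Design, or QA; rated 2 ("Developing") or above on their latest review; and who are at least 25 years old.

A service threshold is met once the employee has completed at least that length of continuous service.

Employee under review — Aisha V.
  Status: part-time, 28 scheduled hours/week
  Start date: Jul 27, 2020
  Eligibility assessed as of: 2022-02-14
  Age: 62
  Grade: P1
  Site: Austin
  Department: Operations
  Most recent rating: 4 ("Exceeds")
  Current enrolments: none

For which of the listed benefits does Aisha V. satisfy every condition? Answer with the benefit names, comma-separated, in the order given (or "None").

Service from Jul 27, 2020 to 2022-02-14: 567 days.
Travel Insurance — service 567 days ≥ 12 months (≈360 days) ✓; age 62 ≥ 21 ✓; rating 4 ≥ 3 ✓ → eligible.
Tuition Reimbursement — service 567 days ≥ 6 months (≈180 days) ✓; rating 4 ≥ 2 ✓; dept Operations ✗ → not eligible.
401(k) Company Match — status part-time ✓; service 567 days ≥ 6 months (≈180 days) ✓; grade P1 < P4 ✗ → not eligible.
Commuter Stipend — status part-time ✗ (requires temporary) → not eligible.
Equipment Allowance — service 567 days ≥ 18 months (≈540 days) ✓; rating 4 ≥ 4 ✓; grade P1 < P2 ✗ → not eligible.
Paid Parental Leave — status part-time ✓ (not excluded); service 567 days < 2 years (≈730 days) ✗ → not eligible.
Spot Bonus Program — status part-time ✗ (requires full-time) → not eligible.
Pet Insurance — status part-time ✓; service 567 days ≥ 1 year (≈365 days) ✓; dept Operations ✗ → not eligible.

Travel Insurance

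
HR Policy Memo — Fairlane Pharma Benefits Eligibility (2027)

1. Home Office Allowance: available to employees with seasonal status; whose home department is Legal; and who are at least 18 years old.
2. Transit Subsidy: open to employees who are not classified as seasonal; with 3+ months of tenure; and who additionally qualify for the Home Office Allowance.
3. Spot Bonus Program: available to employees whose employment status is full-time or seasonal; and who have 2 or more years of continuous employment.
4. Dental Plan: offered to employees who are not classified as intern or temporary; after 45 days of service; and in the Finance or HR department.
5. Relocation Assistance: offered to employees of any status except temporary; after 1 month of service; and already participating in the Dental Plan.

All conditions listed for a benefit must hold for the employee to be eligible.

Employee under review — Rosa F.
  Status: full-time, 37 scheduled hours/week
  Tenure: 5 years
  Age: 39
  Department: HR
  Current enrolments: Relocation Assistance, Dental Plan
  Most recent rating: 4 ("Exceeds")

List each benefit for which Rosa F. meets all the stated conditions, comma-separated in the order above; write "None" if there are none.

Spot Bonus Program, Dental Plan, Relocation Assistance

Home Office Allowance — status full-time ✗ (requires seasonal) → not eligible.
Transit Subsidy — status full-time ✓ (not excluded); service 5 years ≥ 3 months (≈90 days) ✓; not eligible for Home Office Allowance ✗ → not eligible.
Spot Bonus Program — status full-time ✓; service 5 years ≥ 2 years ✓ → eligible.
Dental Plan — status full-time ✓ (not excluded); service 5 years ≥ 45 days ✓; dept HR ✓ → eligible.
Relocation Assistance — status full-time ✓ (not excluded); service 5 years ≥ 1 month (≈30 days) ✓; enrolled in Dental Plan ✓ → eligible.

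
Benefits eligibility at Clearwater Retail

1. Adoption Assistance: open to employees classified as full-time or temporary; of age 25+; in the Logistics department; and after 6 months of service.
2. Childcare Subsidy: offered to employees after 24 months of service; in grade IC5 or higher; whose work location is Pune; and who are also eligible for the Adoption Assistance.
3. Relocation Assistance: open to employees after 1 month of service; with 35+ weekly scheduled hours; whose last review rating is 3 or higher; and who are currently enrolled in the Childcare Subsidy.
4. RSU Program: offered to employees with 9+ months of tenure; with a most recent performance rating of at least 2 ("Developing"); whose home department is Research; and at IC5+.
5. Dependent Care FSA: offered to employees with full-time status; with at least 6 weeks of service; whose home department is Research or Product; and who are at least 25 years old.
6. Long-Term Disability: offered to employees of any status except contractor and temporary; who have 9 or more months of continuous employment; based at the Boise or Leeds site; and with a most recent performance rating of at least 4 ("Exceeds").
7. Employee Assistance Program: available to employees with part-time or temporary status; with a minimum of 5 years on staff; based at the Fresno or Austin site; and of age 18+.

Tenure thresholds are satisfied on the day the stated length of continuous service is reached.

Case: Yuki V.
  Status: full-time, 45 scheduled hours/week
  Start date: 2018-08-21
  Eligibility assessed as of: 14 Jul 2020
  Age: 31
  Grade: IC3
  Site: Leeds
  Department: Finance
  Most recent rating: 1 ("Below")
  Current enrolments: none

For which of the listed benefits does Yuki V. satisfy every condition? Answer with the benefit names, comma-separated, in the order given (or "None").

Service from 2018-08-21 to 14 Jul 2020: 693 days.
Adoption Assistance — status full-time ✓; age 31 ≥ 25 ✓; dept Finance ✗ → not eligible.
Childcare Subsidy — service 693 days < 24 months (≈720 days) ✗ → not eligible.
Relocation Assistance — service 693 days ≥ 1 month (≈30 days) ✓; 45 hrs/wk ≥ 35 ✓; rating 1 < 3 ✗ → not eligible.
RSU Program — service 693 days ≥ 9 months (≈270 days) ✓; rating 1 < 2 ✗ → not eligible.
Dependent Care FSA — status full-time ✓; service 693 days ≥ 6 weeks (≈42 days) ✓; dept Finance ✗ → not eligible.
Long-Term Disability — status full-time ✓ (not excluded); service 693 days ≥ 9 months (≈270 days) ✓; site Leeds ✓; rating 1 < 4 ✗ → not eligible.
Employee Assistance Program — status full-time ✗ (requires part-time or temporary) → not eligible.

None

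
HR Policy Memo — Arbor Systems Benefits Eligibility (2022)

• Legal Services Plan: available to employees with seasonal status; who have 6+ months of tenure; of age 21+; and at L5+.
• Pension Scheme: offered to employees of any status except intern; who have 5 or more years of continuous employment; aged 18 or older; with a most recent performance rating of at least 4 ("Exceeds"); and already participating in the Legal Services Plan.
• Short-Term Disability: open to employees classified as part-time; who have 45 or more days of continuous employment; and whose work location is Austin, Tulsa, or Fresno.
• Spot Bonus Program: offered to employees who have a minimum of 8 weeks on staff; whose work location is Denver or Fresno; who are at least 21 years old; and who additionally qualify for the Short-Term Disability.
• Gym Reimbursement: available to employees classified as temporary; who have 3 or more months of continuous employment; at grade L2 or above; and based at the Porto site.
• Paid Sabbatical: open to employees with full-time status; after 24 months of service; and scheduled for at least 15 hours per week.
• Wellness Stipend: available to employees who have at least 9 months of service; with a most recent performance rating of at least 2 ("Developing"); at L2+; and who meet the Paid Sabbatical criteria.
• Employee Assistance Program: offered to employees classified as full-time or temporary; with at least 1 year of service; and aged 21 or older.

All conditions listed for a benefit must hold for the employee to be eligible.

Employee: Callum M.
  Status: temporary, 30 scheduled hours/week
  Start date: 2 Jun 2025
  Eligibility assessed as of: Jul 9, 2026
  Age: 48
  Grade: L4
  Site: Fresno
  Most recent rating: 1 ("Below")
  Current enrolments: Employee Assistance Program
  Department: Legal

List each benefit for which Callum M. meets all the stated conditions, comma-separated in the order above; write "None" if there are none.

Service from 2 Jun 2025 to Jul 9, 2026: 402 days.
Legal Services Plan — status temporary ✗ (requires seasonal) → not eligible.
Pension Scheme — status temporary ✓ (not excluded); service 402 days < 5 years (≈1825 days) ✗ → not eligible.
Short-Term Disability — status temporary ✗ (requires part-time) → not eligible.
Spot Bonus Program — service 402 days ≥ 8 weeks (≈56 days) ✓; site Fresno ✓; age 48 ≥ 21 ✓; not eligible for Short-Term Disability ✗ → not eligible.
Gym Reimbursement — status temporary ✓; service 402 days ≥ 3 months (≈90 days) ✓; grade L4 ≥ L2 ✓; site Fresno ✗ (not Porto) → not eligible.
Paid Sabbatical — status temporary ✗ (requires full-time) → not eligible.
Wellness Stipend — service 402 days ≥ 9 months (≈270 days) ✓; rating 1 < 2 ✗ → not eligible.
Employee Assistance Program — status temporary ✓; service 402 days ≥ 1 year (≈365 days) ✓; age 48 ≥ 21 ✓ → eligible.

Employee Assistance Program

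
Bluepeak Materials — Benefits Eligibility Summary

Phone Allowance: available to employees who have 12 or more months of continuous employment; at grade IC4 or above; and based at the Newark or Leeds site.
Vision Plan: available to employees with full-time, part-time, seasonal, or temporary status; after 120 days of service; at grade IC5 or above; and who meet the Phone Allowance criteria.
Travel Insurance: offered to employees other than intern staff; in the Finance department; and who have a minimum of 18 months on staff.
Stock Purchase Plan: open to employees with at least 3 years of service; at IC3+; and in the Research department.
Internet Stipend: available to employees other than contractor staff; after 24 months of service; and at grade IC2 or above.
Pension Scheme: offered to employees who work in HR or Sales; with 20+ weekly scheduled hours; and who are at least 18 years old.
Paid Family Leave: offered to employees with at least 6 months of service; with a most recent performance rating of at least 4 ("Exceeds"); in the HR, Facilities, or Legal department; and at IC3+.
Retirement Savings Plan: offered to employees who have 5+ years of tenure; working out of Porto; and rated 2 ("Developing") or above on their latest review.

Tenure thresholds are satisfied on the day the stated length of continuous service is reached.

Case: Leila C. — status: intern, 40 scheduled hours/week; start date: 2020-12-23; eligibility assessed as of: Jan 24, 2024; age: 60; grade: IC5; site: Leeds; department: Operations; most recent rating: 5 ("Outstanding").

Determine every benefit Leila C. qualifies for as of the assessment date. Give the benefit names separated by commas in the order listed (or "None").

Service from 2020-12-23 to Jan 24, 2024: 1127 days.
Phone Allowance — service 1127 days ≥ 12 months (≈360 days) ✓; grade IC5 ≥ IC4 ✓; site Leeds ✓ → eligible.
Vision Plan — status intern ✗ (requires full-time, part-time, seasonal, or temporary) → not eligible.
Travel Insurance — status intern ✗ (excluded) → not eligible.
Stock Purchase Plan — service 1127 days ≥ 3 years (≈1095 days) ✓; grade IC5 ≥ IC3 ✓; dept Operations ✗ → not eligible.
Internet Stipend — status intern ✓ (not excluded); service 1127 days ≥ 24 months (≈720 days) ✓; grade IC5 ≥ IC2 ✓ → eligible.
Pension Scheme — dept Operations ✗ → not eligible.
Paid Family Leave — service 1127 days ≥ 6 months (≈180 days) ✓; rating 5 ≥ 4 ✓; dept Operations ✗ → not eligible.
Retirement Savings Plan — service 1127 days < 5 years (≈1825 days) ✗ → not eligible.

Phone Allowance, Internet Stipend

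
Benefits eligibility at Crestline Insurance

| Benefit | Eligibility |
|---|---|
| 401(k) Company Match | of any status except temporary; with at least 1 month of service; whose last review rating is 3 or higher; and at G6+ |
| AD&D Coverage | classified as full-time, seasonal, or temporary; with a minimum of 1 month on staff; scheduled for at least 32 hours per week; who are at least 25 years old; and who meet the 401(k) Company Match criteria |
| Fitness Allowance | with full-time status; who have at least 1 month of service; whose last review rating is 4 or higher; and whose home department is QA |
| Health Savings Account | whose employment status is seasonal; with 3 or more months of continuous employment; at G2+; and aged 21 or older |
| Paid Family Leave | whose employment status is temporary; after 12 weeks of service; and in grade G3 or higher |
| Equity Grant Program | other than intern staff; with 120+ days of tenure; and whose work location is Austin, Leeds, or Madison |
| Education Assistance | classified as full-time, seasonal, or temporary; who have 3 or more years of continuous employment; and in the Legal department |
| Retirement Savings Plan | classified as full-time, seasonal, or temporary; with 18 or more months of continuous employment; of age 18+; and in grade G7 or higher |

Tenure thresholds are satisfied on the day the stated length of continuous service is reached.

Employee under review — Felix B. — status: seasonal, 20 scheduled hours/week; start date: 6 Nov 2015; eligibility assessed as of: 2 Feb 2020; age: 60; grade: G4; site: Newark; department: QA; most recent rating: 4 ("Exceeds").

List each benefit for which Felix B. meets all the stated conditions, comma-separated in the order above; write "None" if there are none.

Service from 6 Nov 2015 to 2 Feb 2020: 1549 days.
401(k) Company Match — status seasonal ✓ (not excluded); service 1549 days ≥ 1 month (≈30 days) ✓; rating 4 ≥ 3 ✓; grade G4 < G6 ✗ → not eligible.
AD&D Coverage — status seasonal ✓; service 1549 days ≥ 1 month (≈30 days) ✓; 20 hrs/wk < 32 ✗ → not eligible.
Fitness Allowance — status seasonal ✗ (requires full-time) → not eligible.
Health Savings Account — status seasonal ✓; service 1549 days ≥ 3 months (≈90 days) ✓; grade G4 ≥ G2 ✓; age 60 ≥ 21 ✓ → eligible.
Paid Family Leave — status seasonal ✗ (requires temporary) → not eligible.
Equity Grant Program — status seasonal ✓ (not excluded); service 1549 days ≥ 120 days ✓; site Newark ✗ (not Austin, Leeds, or Madison) → not eligible.
Education Assistance — status seasonal ✓; service 1549 days ≥ 3 years (≈1095 days) ✓; dept QA ✗ → not eligible.
Retirement Savings Plan — status seasonal ✓; service 1549 days ≥ 18 months (≈540 days) ✓; age 60 ≥ 18 ✓; grade G4 < G7 ✗ → not eligible.

Health Savings Account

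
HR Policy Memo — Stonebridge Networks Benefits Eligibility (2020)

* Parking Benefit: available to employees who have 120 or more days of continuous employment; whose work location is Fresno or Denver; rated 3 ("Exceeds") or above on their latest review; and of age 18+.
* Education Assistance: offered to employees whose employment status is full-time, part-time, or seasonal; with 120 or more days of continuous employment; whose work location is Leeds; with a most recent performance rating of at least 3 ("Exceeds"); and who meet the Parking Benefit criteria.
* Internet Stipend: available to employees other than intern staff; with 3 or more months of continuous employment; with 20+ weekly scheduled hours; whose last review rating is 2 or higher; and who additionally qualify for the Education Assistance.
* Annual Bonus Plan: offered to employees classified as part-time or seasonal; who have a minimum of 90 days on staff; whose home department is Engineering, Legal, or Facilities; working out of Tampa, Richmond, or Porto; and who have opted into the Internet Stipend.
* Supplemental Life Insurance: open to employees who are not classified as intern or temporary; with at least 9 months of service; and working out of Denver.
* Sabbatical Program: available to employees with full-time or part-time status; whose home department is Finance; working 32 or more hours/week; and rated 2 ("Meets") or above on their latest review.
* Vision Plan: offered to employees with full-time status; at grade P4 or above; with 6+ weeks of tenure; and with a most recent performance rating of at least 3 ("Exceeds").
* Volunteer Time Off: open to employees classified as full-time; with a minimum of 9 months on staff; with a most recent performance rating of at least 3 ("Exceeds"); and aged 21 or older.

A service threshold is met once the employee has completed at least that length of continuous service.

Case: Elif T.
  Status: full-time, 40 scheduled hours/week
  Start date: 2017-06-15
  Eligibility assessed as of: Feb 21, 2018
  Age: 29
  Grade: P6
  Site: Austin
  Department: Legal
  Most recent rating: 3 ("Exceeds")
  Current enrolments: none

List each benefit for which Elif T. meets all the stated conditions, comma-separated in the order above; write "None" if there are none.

Service from 2017-06-15 to Feb 21, 2018: 251 days.
Parking Benefit — service 251 days ≥ 120 days ✓; site Austin ✗ (not Fresno or Denver) → not eligible.
Education Assistance — status full-time ✓; service 251 days ≥ 120 days ✓; site Austin ✗ (not Leeds) → not eligible.
Internet Stipend — status full-time ✓ (not excluded); service 251 days ≥ 3 months (≈90 days) ✓; 40 hrs/wk ≥ 20 ✓; rating 3 ≥ 2 ✓; not eligible for Education Assistance ✗ → not eligible.
Annual Bonus Plan — status full-time ✗ (requires part-time or seasonal) → not eligible.
Supplemental Life Insurance — status full-time ✓ (not excluded); service 251 days < 9 months (≈270 days) ✗ → not eligible.
Sabbatical Program — status full-time ✓; dept Legal ✗ → not eligible.
Vision Plan — status full-time ✓; grade P6 ≥ P4 ✓; service 251 days ≥ 6 weeks (≈42 days) ✓; rating 3 ≥ 3 ✓ → eligible.
Volunteer Time Off — status full-time ✓; service 251 days < 9 months (≈270 days) ✗ → not eligible.

Vision Plan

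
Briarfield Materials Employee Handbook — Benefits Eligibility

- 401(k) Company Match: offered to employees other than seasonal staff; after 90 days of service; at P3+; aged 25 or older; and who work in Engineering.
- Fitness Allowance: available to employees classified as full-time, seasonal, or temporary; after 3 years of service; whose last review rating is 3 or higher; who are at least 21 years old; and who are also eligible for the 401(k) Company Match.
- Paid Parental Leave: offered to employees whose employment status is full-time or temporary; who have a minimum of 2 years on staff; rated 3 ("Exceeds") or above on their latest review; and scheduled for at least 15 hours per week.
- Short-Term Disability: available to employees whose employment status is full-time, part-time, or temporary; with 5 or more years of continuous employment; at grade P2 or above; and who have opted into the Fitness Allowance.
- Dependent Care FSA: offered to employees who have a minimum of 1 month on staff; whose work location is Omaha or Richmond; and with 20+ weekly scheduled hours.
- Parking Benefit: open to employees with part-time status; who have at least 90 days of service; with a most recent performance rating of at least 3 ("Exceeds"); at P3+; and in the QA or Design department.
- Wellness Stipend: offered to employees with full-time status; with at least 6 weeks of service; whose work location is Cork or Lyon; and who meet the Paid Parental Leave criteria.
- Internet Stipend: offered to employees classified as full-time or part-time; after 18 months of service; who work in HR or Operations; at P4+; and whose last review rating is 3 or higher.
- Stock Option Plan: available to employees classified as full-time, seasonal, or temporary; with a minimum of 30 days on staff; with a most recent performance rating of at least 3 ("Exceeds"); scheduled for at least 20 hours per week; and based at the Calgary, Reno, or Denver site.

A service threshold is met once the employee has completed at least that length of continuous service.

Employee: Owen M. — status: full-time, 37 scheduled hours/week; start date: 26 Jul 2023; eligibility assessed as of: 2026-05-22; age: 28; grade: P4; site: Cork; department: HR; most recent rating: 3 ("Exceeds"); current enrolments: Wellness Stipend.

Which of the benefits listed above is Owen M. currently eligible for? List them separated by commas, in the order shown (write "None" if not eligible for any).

Service from 26 Jul 2023 to 2026-05-22: 1031 days.
401(k) Company Match — status full-time ✓ (not excluded); service 1031 days ≥ 90 days ✓; grade P4 ≥ P3 ✓; age 28 ≥ 25 ✓; dept HR ✗ → not eligible.
Fitness Allowance — status full-time ✓; service 1031 days < 3 years (≈1095 days) ✗ → not eligible.
Paid Parental Leave — status full-time ✓; service 1031 days ≥ 2 years (≈730 days) ✓; rating 3 ≥ 3 ✓; 37 hrs/wk ≥ 15 ✓ → eligible.
Short-Term Disability — status full-time ✓; service 1031 days < 5 years (≈1825 days) ✗ → not eligible.
Dependent Care FSA — service 1031 days ≥ 1 month (≈30 days) ✓; site Cork ✗ (not Omaha or Richmond) → not eligible.
Parking Benefit — status full-time ✗ (requires part-time) → not eligible.
Wellness Stipend — status full-time ✓; service 1031 days ≥ 6 weeks (≈42 days) ✓; site Cork ✓; eligible for Paid Parental Leave ✓ → eligible.
Internet Stipend — status full-time ✓; service 1031 days ≥ 18 months (≈540 days) ✓; dept HR ✓; grade P4 ≥ P4 ✓; rating 3 ≥ 3 ✓ → eligible.
Stock Option Plan — status full-time ✓; service 1031 days ≥ 30 days ✓; rating 3 ≥ 3 ✓; 37 hrs/wk ≥ 20 ✓; site Cork ✗ (not Calgary, Reno, or Denver) → not eligible.

Paid Parental Leave, Wellness Stipend, Internet Stipend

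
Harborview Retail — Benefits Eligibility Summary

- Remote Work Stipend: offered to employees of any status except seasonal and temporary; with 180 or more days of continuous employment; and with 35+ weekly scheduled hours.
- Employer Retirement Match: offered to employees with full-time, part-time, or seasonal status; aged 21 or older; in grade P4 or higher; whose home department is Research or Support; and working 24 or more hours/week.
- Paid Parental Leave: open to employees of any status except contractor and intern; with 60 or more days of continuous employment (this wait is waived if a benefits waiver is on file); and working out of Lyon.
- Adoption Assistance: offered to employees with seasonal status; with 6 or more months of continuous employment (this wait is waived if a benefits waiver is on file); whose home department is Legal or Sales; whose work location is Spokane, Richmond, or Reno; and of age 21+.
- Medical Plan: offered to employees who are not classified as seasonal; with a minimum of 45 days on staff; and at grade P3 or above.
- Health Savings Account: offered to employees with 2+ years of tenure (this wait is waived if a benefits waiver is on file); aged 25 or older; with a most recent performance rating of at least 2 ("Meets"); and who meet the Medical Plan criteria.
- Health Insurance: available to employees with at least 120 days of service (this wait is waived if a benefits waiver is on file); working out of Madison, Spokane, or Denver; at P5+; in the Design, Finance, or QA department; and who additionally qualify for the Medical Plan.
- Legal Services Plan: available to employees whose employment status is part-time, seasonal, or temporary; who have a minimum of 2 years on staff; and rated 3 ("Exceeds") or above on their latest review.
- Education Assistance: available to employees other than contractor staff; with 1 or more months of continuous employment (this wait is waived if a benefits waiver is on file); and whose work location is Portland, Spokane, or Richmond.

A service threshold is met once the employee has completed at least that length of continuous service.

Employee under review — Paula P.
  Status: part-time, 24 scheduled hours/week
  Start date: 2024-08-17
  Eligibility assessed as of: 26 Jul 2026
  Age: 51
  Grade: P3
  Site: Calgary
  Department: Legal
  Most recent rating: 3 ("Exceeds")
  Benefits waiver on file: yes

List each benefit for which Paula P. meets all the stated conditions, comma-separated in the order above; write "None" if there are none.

Service from 2024-08-17 to 26 Jul 2026: 708 days.
Remote Work Stipend — status part-time ✓ (not excluded); service 708 days ≥ 180 days ✓; 24 hrs/wk < 35 ✗ → not eligible.
Employer Retirement Match — status part-time ✓; age 51 ≥ 21 ✓; grade P3 < P4 ✗ → not eligible.
Paid Parental Leave — status part-time ✓ (not excluded); benefits waiver on file ✓; site Calgary ✗ (not Lyon) → not eligible.
Adoption Assistance — status part-time ✗ (requires seasonal) → not eligible.
Medical Plan — status part-time ✓ (not excluded); service 708 days ≥ 45 days ✓; grade P3 ≥ P3 ✓ → eligible.
Health Savings Account — benefits waiver on file ✓; age 51 ≥ 25 ✓; rating 3 ≥ 2 ✓; eligible for Medical Plan ✓ → eligible.
Health Insurance — benefits waiver on file ✓; site Calgary ✗ (not Madison, Spokane, or Denver) → not eligible.
Legal Services Plan — status part-time ✓; service 708 days < 2 years (≈730 days) ✗ → not eligible.
Education Assistance — status part-time ✓ (not excluded); benefits waiver on file ✓; site Calgary ✗ (not Portland, Spokane, or Richmond) → not eligible.

Medical Plan, Health Savings Account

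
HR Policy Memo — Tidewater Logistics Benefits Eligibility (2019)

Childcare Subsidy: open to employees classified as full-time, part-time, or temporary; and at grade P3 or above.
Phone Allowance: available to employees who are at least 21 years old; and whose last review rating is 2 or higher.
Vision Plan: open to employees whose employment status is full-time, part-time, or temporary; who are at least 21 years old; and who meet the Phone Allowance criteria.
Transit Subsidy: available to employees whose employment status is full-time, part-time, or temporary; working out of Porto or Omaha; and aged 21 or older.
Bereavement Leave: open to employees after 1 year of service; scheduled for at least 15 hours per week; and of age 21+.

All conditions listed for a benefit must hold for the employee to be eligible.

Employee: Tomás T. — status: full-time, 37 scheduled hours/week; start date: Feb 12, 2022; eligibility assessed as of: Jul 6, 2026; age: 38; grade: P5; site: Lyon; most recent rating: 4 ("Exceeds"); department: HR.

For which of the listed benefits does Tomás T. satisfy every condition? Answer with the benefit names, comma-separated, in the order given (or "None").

Service from Feb 12, 2022 to Jul 6, 2026: 1605 days.
Childcare Subsidy — status full-time ✓; grade P5 ≥ P3 ✓ → eligible.
Phone Allowance — age 38 ≥ 21 ✓; rating 4 ≥ 2 ✓ → eligible.
Vision Plan — status full-time ✓; age 38 ≥ 21 ✓; eligible for Phone Allowance ✓ → eligible.
Transit Subsidy — status full-time ✓; site Lyon ✗ (not Porto or Omaha) → not eligible.
Bereavement Leave — service 1605 days ≥ 1 year (≈365 days) ✓; 37 hrs/wk ≥ 15 ✓; age 38 ≥ 21 ✓ → eligible.

Childcare Subsidy, Phone Allowance, Vision Plan, Bereavement Leave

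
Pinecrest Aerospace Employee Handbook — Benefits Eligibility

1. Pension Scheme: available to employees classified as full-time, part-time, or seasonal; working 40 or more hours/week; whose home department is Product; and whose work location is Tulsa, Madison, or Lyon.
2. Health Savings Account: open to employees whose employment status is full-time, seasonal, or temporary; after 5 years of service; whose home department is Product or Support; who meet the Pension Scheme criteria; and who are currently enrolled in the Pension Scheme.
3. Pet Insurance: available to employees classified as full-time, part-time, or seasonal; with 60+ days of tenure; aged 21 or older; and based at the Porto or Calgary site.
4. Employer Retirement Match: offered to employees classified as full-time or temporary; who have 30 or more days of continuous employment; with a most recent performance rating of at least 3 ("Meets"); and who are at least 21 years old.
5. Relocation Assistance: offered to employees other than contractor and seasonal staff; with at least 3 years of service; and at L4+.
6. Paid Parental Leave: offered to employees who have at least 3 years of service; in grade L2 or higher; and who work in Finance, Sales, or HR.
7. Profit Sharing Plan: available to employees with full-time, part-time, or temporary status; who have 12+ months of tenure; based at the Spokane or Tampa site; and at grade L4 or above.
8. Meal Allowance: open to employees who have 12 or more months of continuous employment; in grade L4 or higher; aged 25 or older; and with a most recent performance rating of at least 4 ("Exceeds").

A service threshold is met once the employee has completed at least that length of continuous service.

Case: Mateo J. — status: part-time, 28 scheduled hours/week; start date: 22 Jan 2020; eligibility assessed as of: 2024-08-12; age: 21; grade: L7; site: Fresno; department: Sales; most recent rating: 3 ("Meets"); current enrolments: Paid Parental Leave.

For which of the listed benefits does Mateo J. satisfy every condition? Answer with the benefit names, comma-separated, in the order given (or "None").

Service from 22 Jan 2020 to 2024-08-12: 1664 days.
Pension Scheme — status part-time ✓; 28 hrs/wk < 40 ✗ → not eligible.
Health Savings Account — status part-time ✗ (requires full-time, seasonal, or temporary) → not eligible.
Pet Insurance — status part-time ✓; service 1664 days ≥ 60 days ✓; age 21 ≥ 21 ✓; site Fresno ✗ (not Porto or Calgary) → not eligible.
Employer Retirement Match — status part-time ✗ (requires full-time or temporary) → not eligible.
Relocation Assistance — status part-time ✓ (not excluded); service 1664 days ≥ 3 years (≈1095 days) ✓; grade L7 ≥ L4 ✓ → eligible.
Paid Parental Leave — service 1664 days ≥ 3 years (≈1095 days) ✓; grade L7 ≥ L2 ✓; dept Sales ✓ → eligible.
Profit Sharing Plan — status part-time ✓; service 1664 days ≥ 12 months (≈360 days) ✓; site Fresno ✗ (not Spokane or Tampa) → not eligible.
Meal Allowance — service 1664 days ≥ 12 months (≈360 days) ✓; grade L7 ≥ L4 ✓; age 21 < 25 ✗ → not eligible.

Relocation Assistance, Paid Parental Leave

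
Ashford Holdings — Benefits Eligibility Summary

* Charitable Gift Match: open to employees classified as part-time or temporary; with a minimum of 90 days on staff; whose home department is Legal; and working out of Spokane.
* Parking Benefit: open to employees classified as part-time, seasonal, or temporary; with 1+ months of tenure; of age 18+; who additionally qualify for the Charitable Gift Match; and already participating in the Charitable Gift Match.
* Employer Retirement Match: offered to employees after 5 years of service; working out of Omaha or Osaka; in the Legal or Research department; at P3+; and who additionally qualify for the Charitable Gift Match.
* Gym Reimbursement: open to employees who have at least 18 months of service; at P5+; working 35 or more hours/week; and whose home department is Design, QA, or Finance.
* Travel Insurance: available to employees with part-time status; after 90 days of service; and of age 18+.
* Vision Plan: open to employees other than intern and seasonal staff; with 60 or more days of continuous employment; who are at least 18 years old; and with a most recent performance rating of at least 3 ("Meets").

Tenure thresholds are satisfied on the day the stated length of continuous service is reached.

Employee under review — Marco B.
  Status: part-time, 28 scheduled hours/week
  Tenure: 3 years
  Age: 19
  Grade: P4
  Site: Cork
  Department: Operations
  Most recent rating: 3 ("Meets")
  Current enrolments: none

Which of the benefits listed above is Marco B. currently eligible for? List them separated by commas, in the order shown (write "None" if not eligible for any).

Charitable Gift Match — status part-time ✓; service 3 years ≥ 90 days ✓; dept Operations ✗ → not eligible.
Parking Benefit — status part-time ✓; service 3 years ≥ 1 month (≈30 days) ✓; age 19 ≥ 18 ✓; not eligible for Charitable Gift Match ✗ → not eligible.
Employer Retirement Match — service 3 years < 5 years ✗ → not eligible.
Gym Reimbursement — service 3 years ≥ 18 months (≈540 days) ✓; grade P4 < P5 ✗ → not eligible.
Travel Insurance — status part-time ✓; service 3 years ≥ 90 days ✓; age 19 ≥ 18 ✓ → eligible.
Vision Plan — status part-time ✓ (not excluded); service 3 years ≥ 60 days ✓; age 19 ≥ 18 ✓; rating 3 ≥ 3 ✓ → eligible.

Travel Insurance, Vision Plan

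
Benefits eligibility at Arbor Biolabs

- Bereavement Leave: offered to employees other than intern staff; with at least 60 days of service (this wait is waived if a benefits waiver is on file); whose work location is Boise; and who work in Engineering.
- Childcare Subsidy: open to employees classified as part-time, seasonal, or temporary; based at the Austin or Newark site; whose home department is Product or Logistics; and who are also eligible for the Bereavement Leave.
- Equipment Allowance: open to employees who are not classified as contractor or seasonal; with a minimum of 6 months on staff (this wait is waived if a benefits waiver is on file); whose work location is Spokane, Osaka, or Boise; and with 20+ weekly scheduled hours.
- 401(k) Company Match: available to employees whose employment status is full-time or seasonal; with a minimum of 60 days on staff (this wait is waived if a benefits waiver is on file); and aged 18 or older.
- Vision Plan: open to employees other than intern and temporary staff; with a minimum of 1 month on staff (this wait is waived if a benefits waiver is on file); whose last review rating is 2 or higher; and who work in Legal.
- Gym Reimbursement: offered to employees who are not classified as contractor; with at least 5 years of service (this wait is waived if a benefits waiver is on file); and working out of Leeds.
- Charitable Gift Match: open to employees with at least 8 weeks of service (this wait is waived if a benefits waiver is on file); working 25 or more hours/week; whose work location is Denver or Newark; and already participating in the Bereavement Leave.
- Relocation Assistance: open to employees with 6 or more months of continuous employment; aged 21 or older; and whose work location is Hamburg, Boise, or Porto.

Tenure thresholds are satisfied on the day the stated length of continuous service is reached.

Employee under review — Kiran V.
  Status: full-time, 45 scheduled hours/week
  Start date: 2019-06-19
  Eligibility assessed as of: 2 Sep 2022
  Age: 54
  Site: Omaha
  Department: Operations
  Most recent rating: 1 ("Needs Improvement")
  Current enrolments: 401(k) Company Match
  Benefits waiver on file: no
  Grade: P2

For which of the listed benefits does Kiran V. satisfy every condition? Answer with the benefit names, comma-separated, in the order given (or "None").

401(k) Company Match

Service from 2019-06-19 to 2 Sep 2022: 1171 days.
Bereavement Leave — status full-time ✓ (not excluded); no waiver, service 1171 days ≥ 60 days ✓; site Omaha ✗ (not Boise) → not eligible.
Childcare Subsidy — status full-time ✗ (requires part-time, seasonal, or temporary) → not eligible.
Equipment Allowance — status full-time ✓ (not excluded); no waiver, service 1171 days ≥ 6 months (≈180 days) ✓; site Omaha ✗ (not Spokane, Osaka, or Boise) → not eligible.
401(k) Company Match — status full-time ✓; no waiver, service 1171 days ≥ 60 days ✓; age 54 ≥ 18 ✓ → eligible.
Vision Plan — status full-time ✓ (not excluded); no waiver, service 1171 days ≥ 1 month (≈30 days) ✓; rating 1 < 2 ✗ → not eligible.
Gym Reimbursement — status full-time ✓ (not excluded); no waiver, service 1171 days < 5 years (≈1825 days) ✗ → not eligible.
Charitable Gift Match — no waiver, service 1171 days ≥ 8 weeks (≈56 days) ✓; 45 hrs/wk ≥ 25 ✓; site Omaha ✗ (not Denver or Newark) → not eligible.
Relocation Assistance — service 1171 days ≥ 6 months (≈180 days) ✓; age 54 ≥ 21 ✓; site Omaha ✗ (not Hamburg, Boise, or Porto) → not eligible.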